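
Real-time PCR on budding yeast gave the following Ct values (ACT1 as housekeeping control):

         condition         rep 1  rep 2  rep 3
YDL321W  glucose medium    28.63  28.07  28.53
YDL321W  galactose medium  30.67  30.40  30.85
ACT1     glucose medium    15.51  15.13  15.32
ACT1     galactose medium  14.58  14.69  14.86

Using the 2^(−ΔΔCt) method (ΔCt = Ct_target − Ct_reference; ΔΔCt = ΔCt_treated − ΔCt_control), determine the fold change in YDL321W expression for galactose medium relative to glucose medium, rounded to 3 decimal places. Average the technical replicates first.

Mean Ct: YDL321W glucose medium 28.410; YDL321W galactose medium 30.640; ACT1 glucose medium 15.320; ACT1 galactose medium 14.710
ΔCt(glucose medium) = 28.410 − 15.320 = 13.090
ΔCt(galactose medium) = 30.640 − 14.710 = 15.930
ΔΔCt = 15.930 − 13.090 = 2.840
Fold change = 2^(−2.840) = 0.1397

0.140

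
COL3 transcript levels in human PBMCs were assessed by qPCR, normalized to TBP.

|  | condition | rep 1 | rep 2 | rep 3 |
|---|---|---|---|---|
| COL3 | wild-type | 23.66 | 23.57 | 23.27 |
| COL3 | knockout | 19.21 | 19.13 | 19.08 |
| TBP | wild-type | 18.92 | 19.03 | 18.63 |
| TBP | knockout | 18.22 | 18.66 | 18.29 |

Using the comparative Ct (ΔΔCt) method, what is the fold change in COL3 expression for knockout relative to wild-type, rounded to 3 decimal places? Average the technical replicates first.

14.825

Mean Ct: COL3 wild-type 23.500; COL3 knockout 19.140; TBP wild-type 18.860; TBP knockout 18.390
ΔCt(wild-type) = 23.500 − 18.860 = 4.640
ΔCt(knockout) = 19.140 − 18.390 = 0.750
ΔΔCt = 0.750 − 4.640 = -3.890
Fold change = 2^(−(-3.890)) = 2^3.890 = 14.8254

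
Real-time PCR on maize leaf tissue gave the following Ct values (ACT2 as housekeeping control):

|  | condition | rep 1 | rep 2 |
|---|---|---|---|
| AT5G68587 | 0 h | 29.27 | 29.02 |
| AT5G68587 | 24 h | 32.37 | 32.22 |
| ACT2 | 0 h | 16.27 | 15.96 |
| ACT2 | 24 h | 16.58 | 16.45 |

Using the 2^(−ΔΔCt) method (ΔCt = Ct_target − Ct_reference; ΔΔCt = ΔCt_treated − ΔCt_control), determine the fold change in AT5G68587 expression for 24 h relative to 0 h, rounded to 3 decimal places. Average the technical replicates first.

Mean Ct: AT5G68587 0 h 29.145; AT5G68587 24 h 32.295; ACT2 0 h 16.115; ACT2 24 h 16.515
ΔCt(0 h) = 29.145 − 16.115 = 13.030
ΔCt(24 h) = 32.295 − 16.515 = 15.780
ΔΔCt = 15.780 − 13.030 = 2.750
Fold change = 2^(−2.750) = 0.1487

0.149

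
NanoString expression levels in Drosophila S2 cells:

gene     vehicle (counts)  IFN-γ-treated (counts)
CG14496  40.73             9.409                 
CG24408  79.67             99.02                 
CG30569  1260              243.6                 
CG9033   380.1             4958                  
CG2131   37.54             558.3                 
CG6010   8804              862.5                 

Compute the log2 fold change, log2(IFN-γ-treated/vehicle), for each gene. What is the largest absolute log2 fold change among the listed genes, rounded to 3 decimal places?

log2(9.409/40.73) = -2.114  (CG14496)
log2(99.02/79.67) = 0.314  (CG24408)
log2(243.6/1260) = -2.371  (CG30569)
log2(4958/380.1) = 3.705  (CG9033)
log2(558.3/37.54) = 3.895  (CG2131)
log2(862.5/8804) = -3.352  (CG6010)
The largest magnitude belongs to CG2131.

3.895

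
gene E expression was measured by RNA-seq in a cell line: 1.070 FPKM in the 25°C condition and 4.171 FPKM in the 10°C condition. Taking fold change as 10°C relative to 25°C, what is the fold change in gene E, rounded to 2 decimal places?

Fold change = 4.171 / 1.070 = 3.898
gene E is upregulated.

3.90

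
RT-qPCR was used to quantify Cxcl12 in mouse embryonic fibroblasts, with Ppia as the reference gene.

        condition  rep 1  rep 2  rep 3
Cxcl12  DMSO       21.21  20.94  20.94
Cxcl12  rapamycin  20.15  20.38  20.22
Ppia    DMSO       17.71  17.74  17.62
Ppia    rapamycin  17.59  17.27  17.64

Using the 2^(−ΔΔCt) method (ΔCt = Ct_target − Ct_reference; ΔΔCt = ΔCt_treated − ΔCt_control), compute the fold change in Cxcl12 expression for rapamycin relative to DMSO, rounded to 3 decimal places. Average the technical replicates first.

1.505

Mean Ct: Cxcl12 DMSO 21.030; Cxcl12 rapamycin 20.250; Ppia DMSO 17.690; Ppia rapamycin 17.500
ΔCt(DMSO) = 21.030 − 17.690 = 3.340
ΔCt(rapamycin) = 20.250 − 17.500 = 2.750
ΔΔCt = 2.750 − 3.340 = -0.590
Fold change = 2^(−(-0.590)) = 2^0.590 = 1.5052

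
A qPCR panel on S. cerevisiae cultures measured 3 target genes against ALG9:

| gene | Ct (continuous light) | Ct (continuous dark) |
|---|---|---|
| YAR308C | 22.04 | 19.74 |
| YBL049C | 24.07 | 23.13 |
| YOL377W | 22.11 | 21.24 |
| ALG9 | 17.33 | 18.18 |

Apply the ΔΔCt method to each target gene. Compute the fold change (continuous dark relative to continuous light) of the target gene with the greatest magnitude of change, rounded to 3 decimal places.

8.877

YAR308C: ΔΔCt = (19.74−18.18) − (22.04−17.33) = 1.56 − 4.71 = -3.15; fold change = 2^3.15 = 8.877
YBL049C: ΔΔCt = (23.13−18.18) − (24.07−17.33) = 4.95 − 6.74 = -1.79; fold change = 2^1.79 = 3.458
YOL377W: ΔΔCt = (21.24−18.18) − (22.11−17.33) = 3.06 − 4.78 = -1.72; fold change = 2^1.72 = 3.294
YAR308C has the largest |ΔΔCt| = 3.15.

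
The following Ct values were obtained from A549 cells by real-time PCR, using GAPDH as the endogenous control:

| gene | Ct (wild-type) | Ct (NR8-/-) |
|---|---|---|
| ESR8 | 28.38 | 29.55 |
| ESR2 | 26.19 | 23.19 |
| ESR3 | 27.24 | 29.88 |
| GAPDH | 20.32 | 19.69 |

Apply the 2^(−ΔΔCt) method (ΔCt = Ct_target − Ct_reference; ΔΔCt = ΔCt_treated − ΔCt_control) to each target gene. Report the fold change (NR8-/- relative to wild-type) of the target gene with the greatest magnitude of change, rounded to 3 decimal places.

ESR8: ΔΔCt = (29.55−19.69) − (28.38−20.32) = 9.86 − 8.06 = 1.80; fold change = 2^-1.80 = 0.287
ESR2: ΔΔCt = (23.19−19.69) − (26.19−20.32) = 3.50 − 5.87 = -2.37; fold change = 2^2.37 = 5.169
ESR3: ΔΔCt = (29.88−19.69) − (27.24−20.32) = 10.19 − 6.92 = 3.27; fold change = 2^-3.27 = 0.104
ESR3 has the largest |ΔΔCt| = 3.27.

0.104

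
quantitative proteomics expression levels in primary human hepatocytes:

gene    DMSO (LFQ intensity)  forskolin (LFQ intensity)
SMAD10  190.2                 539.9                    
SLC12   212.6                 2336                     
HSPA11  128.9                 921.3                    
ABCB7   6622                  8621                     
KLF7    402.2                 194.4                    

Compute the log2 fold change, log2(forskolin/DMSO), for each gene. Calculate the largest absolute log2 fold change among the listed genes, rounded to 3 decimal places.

3.458

log2(539.9/190.2) = 1.505  (SMAD10)
log2(2336/212.6) = 3.458  (SLC12)
log2(921.3/128.9) = 2.837  (HSPA11)
log2(8621/6622) = 0.381  (ABCB7)
log2(194.4/402.2) = -1.049  (KLF7)
The largest magnitude belongs to SLC12.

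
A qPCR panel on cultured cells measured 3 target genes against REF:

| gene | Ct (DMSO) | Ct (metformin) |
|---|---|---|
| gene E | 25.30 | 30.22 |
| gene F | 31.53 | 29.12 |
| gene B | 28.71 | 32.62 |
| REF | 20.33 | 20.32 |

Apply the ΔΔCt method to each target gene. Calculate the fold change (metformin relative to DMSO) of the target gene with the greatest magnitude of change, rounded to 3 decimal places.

gene E: ΔΔCt = (30.22−20.32) − (25.30−20.33) = 9.90 − 4.97 = 4.93; fold change = 2^-4.93 = 0.033
gene F: ΔΔCt = (29.12−20.32) − (31.53−20.33) = 8.80 − 11.20 = -2.40; fold change = 2^2.40 = 5.278
gene B: ΔΔCt = (32.62−20.32) − (28.71−20.33) = 12.30 − 8.38 = 3.92; fold change = 2^-3.92 = 0.066
gene E has the largest |ΔΔCt| = 4.93.

0.033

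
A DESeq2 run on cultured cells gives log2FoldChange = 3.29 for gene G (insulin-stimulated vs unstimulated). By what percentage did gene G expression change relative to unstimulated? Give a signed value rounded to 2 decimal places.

878.11%

Fold change = 2^(3.29) = 9.7811
Percent change = (FC − 1) × 100% = (9.7811 − 1) × 100 = 878.11%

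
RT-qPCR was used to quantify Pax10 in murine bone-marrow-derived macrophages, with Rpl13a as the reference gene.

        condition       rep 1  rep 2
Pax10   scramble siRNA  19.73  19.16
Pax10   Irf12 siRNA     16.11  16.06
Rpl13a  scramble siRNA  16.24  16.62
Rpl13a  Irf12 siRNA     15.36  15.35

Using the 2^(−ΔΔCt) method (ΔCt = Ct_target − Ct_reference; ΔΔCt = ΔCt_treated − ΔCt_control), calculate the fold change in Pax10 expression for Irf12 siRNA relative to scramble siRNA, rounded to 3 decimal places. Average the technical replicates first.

4.874

Mean Ct: Pax10 scramble siRNA 19.445; Pax10 Irf12 siRNA 16.085; Rpl13a scramble siRNA 16.430; Rpl13a Irf12 siRNA 15.355
ΔCt(scramble siRNA) = 19.445 − 16.430 = 3.015
ΔCt(Irf12 siRNA) = 16.085 − 15.355 = 0.730
ΔΔCt = 0.730 − 3.015 = -2.285
Fold change = 2^(−(-2.285)) = 2^2.285 = 4.8736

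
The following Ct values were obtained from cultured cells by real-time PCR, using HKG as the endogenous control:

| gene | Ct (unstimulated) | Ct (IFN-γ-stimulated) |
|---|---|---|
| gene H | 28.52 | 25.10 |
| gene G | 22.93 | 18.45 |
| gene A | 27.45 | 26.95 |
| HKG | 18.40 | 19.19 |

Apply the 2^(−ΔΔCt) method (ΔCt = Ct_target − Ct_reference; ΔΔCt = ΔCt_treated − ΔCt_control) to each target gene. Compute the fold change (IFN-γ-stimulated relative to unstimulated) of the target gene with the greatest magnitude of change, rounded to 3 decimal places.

38.586

gene H: ΔΔCt = (25.10−19.19) − (28.52−18.40) = 5.91 − 10.12 = -4.21; fold change = 2^4.21 = 18.507
gene G: ΔΔCt = (18.45−19.19) − (22.93−18.40) = -0.74 − 4.53 = -5.27; fold change = 2^5.27 = 38.586
gene A: ΔΔCt = (26.95−19.19) − (27.45−18.40) = 7.76 − 9.05 = -1.29; fold change = 2^1.29 = 2.445
gene G has the largest |ΔΔCt| = 5.27.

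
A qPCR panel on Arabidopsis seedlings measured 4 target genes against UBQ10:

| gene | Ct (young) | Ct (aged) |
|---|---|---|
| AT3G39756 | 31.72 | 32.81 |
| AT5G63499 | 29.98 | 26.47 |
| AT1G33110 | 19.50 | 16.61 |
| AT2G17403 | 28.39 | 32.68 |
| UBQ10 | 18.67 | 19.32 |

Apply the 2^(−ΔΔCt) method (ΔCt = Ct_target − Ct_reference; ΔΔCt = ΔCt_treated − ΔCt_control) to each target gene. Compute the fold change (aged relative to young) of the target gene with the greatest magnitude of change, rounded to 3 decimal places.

AT3G39756: ΔΔCt = (32.81−19.32) − (31.72−18.67) = 13.49 − 13.05 = 0.44; fold change = 2^-0.44 = 0.737
AT5G63499: ΔΔCt = (26.47−19.32) − (29.98−18.67) = 7.15 − 11.31 = -4.16; fold change = 2^4.16 = 17.877
AT1G33110: ΔΔCt = (16.61−19.32) − (19.50−18.67) = -2.71 − 0.83 = -3.54; fold change = 2^3.54 = 11.632
AT2G17403: ΔΔCt = (32.68−19.32) − (28.39−18.67) = 13.36 − 9.72 = 3.64; fold change = 2^-3.64 = 0.080
AT5G63499 has the largest |ΔΔCt| = 4.16.

17.877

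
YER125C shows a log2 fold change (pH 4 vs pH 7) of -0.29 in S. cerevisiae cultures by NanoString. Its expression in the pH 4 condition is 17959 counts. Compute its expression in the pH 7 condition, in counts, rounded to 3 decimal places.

21957.397

Fold change = 2^(-0.29) = 0.8179
pH 7 expression = 17959 / 0.8179 = 21957.397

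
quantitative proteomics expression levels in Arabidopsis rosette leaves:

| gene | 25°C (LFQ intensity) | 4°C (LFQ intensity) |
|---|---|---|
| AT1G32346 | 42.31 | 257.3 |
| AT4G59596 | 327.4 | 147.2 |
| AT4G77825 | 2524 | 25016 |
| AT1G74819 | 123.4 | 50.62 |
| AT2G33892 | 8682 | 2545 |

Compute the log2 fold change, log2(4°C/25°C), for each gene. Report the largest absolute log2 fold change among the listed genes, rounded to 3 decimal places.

log2(257.3/42.31) = 2.604  (AT1G32346)
log2(147.2/327.4) = -1.153  (AT4G59596)
log2(25016/2524) = 3.309  (AT4G77825)
log2(50.62/123.4) = -1.286  (AT1G74819)
log2(2545/8682) = -1.770  (AT2G33892)
The largest magnitude belongs to AT4G77825.

3.309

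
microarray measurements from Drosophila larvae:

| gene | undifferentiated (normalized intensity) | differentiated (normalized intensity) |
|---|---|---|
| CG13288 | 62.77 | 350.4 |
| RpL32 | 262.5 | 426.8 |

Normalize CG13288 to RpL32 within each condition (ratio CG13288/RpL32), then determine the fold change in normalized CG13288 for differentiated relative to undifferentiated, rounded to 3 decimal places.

CG13288/RpL32 (undifferentiated) = 62.77 / 262.5 = 0.23912
CG13288/RpL32 (differentiated) = 350.4 / 426.8 = 0.82099
Fold change = 0.82099 / 0.23912 = 3.4333

3.433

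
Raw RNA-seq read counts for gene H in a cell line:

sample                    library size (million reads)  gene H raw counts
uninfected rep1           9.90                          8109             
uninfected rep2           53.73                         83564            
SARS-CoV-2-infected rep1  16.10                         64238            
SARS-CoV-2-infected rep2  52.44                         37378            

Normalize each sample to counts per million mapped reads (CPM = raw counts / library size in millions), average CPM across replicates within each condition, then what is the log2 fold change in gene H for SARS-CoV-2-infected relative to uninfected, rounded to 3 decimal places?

0.986

CPM(uninfected rep1) = 8109 / 9.90 = 819.0909
CPM(uninfected rep2) = 83564 / 53.73 = 1555.2578
CPM(SARS-CoV-2-infected rep1) = 64238 / 16.10 = 3989.9379
CPM(SARS-CoV-2-infected rep2) = 37378 / 52.44 = 712.7765
mean CPM(uninfected) = 1187.1743; mean CPM(SARS-CoV-2-infected) = 2351.3572
Fold change = 2351.3572 / 1187.1743 = 1.98063
log2(1.98063) = 0.9860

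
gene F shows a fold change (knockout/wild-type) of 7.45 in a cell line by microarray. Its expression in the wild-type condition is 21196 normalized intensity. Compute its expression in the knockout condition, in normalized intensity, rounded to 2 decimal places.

157910.20

knockout expression = 21196 × 7.45 = 157910.20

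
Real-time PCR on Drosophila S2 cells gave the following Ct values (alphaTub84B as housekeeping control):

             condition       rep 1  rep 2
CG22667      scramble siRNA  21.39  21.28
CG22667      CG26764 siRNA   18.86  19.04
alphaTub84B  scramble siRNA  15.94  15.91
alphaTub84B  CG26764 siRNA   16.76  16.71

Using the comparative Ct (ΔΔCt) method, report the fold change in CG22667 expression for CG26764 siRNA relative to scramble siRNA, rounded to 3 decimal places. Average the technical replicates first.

9.158

Mean Ct: CG22667 scramble siRNA 21.335; CG22667 CG26764 siRNA 18.950; alphaTub84B scramble siRNA 15.925; alphaTub84B CG26764 siRNA 16.735
ΔCt(scramble siRNA) = 21.335 − 15.925 = 5.410
ΔCt(CG26764 siRNA) = 18.950 − 16.735 = 2.215
ΔΔCt = 2.215 − 5.410 = -3.195
Fold change = 2^(−(-3.195)) = 2^3.195 = 9.1578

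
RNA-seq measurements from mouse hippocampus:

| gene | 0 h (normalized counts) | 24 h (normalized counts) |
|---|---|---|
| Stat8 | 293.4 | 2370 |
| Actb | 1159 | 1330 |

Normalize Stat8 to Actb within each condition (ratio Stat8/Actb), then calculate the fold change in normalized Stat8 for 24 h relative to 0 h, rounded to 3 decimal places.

Stat8/Actb (0 h) = 293.4 / 1159 = 0.25315
Stat8/Actb (24 h) = 2370 / 1330 = 1.782
Fold change = 1.782 / 0.25315 = 7.0391

7.039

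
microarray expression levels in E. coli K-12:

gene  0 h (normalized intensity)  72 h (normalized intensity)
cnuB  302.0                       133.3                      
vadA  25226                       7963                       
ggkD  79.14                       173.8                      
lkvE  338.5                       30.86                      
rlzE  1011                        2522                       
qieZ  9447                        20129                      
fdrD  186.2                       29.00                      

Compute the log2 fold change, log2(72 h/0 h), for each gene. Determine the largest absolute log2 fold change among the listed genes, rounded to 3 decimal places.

3.455

log2(133.3/302.0) = -1.180  (cnuB)
log2(7963/25226) = -1.664  (vadA)
log2(173.8/79.14) = 1.135  (ggkD)
log2(30.86/338.5) = -3.455  (lkvE)
log2(2522/1011) = 1.319  (rlzE)
log2(20129/9447) = 1.091  (qieZ)
log2(29.00/186.2) = -2.683  (fdrD)
The largest magnitude belongs to lkvE.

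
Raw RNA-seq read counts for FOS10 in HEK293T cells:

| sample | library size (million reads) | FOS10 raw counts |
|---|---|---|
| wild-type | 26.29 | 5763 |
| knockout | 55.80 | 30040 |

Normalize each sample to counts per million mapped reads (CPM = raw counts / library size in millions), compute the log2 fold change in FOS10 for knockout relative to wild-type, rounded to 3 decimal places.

1.296

CPM(wild-type) = 5763 / 26.29 = 219.2088
CPM(knockout) = 30040 / 55.80 = 538.3513
Fold change = 538.3513 / 219.2088 = 2.45588
log2(2.45588) = 1.2962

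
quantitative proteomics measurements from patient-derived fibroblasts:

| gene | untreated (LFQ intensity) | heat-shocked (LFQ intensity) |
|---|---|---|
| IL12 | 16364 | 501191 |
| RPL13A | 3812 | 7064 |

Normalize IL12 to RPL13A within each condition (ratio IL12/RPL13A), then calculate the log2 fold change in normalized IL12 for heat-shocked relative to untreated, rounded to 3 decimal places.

IL12/RPL13A (untreated) = 16364 / 3812 = 4.2928
IL12/RPL13A (heat-shocked) = 501191 / 7064 = 70.95
Fold change = 70.95 / 4.2928 = 16.5278
log2(16.5278) = 4.0468

4.047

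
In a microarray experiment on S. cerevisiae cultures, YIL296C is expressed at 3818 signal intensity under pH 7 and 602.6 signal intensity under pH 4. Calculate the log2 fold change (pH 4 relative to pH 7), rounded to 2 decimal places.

Fold change = 602.6 / 3818 = 0.1578
log2(0.1578) = -2.664

-2.66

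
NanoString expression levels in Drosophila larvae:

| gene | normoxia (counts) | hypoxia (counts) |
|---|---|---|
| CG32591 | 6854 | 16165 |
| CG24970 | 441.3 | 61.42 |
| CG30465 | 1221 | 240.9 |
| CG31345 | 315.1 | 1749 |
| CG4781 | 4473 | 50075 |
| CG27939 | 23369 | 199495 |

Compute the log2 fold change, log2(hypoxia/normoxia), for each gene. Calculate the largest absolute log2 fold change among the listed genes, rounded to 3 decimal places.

log2(16165/6854) = 1.238  (CG32591)
log2(61.42/441.3) = -2.845  (CG24970)
log2(240.9/1221) = -2.342  (CG30465)
log2(1749/315.1) = 2.473  (CG31345)
log2(50075/4473) = 3.485  (CG4781)
log2(199495/23369) = 3.094  (CG27939)
The largest magnitude belongs to CG4781.

3.485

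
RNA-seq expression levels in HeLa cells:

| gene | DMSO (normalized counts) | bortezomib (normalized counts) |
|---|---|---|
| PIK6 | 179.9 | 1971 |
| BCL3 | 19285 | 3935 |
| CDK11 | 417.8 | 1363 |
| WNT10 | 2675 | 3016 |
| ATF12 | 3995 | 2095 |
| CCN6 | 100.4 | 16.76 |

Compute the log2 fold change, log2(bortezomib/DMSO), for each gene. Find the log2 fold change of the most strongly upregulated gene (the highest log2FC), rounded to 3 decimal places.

3.454

log2(1971/179.9) = 3.454  (PIK6)
log2(3935/19285) = -2.293  (BCL3)
log2(1363/417.8) = 1.706  (CDK11)
log2(3016/2675) = 0.173  (WNT10)
log2(2095/3995) = -0.931  (ATF12)
log2(16.76/100.4) = -2.583  (CCN6)
PIK6 is most strongly upregulated.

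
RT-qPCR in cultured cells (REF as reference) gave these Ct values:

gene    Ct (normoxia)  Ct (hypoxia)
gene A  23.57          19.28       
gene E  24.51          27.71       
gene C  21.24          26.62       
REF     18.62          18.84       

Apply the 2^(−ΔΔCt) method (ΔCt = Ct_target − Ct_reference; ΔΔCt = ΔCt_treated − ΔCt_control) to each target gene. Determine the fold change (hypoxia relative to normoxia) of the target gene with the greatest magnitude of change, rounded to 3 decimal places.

0.028

gene A: ΔΔCt = (19.28−18.84) − (23.57−18.62) = 0.44 − 4.95 = -4.51; fold change = 2^4.51 = 22.785
gene E: ΔΔCt = (27.71−18.84) − (24.51−18.62) = 8.87 − 5.89 = 2.98; fold change = 2^-2.98 = 0.127
gene C: ΔΔCt = (26.62−18.84) − (21.24−18.62) = 7.78 − 2.62 = 5.16; fold change = 2^-5.16 = 0.028
gene C has the largest |ΔΔCt| = 5.16.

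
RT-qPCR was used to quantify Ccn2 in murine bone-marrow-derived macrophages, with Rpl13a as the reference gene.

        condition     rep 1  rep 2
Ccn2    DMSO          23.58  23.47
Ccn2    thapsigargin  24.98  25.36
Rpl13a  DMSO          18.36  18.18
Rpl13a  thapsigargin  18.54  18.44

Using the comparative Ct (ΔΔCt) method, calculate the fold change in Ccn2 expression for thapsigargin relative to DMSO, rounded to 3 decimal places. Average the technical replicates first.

0.372

Mean Ct: Ccn2 DMSO 23.525; Ccn2 thapsigargin 25.170; Rpl13a DMSO 18.270; Rpl13a thapsigargin 18.490
ΔCt(DMSO) = 23.525 − 18.270 = 5.255
ΔCt(thapsigargin) = 25.170 − 18.490 = 6.680
ΔΔCt = 6.680 − 5.255 = 1.425
Fold change = 2^(−1.425) = 0.3724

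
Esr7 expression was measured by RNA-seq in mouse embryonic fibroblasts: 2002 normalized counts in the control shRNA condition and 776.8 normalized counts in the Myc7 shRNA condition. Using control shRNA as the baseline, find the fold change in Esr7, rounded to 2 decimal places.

Fold change = 776.8 / 2002 = 0.388
Esr7 is downregulated.

0.39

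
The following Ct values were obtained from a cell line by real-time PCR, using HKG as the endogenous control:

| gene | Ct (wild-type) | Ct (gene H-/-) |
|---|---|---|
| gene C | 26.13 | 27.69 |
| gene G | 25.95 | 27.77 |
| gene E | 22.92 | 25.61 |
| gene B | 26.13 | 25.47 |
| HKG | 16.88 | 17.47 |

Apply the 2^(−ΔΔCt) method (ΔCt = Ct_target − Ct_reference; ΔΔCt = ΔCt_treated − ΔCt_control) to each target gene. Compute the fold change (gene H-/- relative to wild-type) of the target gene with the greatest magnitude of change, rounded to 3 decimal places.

0.233

gene C: ΔΔCt = (27.69−17.47) − (26.13−16.88) = 10.22 − 9.25 = 0.97; fold change = 2^-0.97 = 0.511
gene G: ΔΔCt = (27.77−17.47) − (25.95−16.88) = 10.30 − 9.07 = 1.23; fold change = 2^-1.23 = 0.426
gene E: ΔΔCt = (25.61−17.47) − (22.92−16.88) = 8.14 − 6.04 = 2.10; fold change = 2^-2.10 = 0.233
gene B: ΔΔCt = (25.47−17.47) − (26.13−16.88) = 8.00 − 9.25 = -1.25; fold change = 2^1.25 = 2.378
gene E has the largest |ΔΔCt| = 2.10.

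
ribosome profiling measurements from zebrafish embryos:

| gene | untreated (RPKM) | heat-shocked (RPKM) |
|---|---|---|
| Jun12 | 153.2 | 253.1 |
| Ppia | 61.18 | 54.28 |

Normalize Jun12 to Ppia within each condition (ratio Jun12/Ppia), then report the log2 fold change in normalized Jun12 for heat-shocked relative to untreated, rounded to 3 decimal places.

0.897

Jun12/Ppia (untreated) = 153.2 / 61.18 = 2.5041
Jun12/Ppia (heat-shocked) = 253.1 / 54.28 = 4.6629
Fold change = 4.6629 / 2.5041 = 1.8621
log2(1.8621) = 0.8969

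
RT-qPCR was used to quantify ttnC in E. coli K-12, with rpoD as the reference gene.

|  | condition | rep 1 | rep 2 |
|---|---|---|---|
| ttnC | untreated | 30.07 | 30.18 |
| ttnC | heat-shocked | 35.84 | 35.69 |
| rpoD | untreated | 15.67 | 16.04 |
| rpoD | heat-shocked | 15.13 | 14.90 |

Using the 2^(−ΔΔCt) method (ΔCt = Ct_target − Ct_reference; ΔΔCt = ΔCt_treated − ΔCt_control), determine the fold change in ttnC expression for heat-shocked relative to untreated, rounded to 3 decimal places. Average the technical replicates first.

Mean Ct: ttnC untreated 30.125; ttnC heat-shocked 35.765; rpoD untreated 15.855; rpoD heat-shocked 15.015
ΔCt(untreated) = 30.125 − 15.855 = 14.270
ΔCt(heat-shocked) = 35.765 − 15.015 = 20.750
ΔΔCt = 20.750 − 14.270 = 6.480
Fold change = 2^(−6.480) = 0.0112

0.011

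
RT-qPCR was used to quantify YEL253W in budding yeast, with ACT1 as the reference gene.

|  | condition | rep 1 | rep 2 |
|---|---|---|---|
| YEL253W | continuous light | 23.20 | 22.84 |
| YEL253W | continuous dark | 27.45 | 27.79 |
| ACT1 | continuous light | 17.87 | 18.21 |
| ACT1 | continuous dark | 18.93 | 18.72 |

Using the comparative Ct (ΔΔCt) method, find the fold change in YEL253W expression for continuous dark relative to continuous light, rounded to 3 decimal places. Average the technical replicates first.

Mean Ct: YEL253W continuous light 23.020; YEL253W continuous dark 27.620; ACT1 continuous light 18.040; ACT1 continuous dark 18.825
ΔCt(continuous light) = 23.020 − 18.040 = 4.980
ΔCt(continuous dark) = 27.620 − 18.825 = 8.795
ΔΔCt = 8.795 − 4.980 = 3.815
Fold change = 2^(−3.815) = 0.0711

0.071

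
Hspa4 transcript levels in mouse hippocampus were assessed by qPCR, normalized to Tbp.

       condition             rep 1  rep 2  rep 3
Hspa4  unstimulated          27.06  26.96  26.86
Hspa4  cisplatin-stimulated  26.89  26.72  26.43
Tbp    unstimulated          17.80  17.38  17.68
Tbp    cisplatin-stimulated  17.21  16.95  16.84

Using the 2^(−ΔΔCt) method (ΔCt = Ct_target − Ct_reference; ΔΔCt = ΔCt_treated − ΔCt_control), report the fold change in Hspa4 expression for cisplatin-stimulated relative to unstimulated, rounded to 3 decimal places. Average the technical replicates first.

0.790

Mean Ct: Hspa4 unstimulated 26.960; Hspa4 cisplatin-stimulated 26.680; Tbp unstimulated 17.620; Tbp cisplatin-stimulated 17.000
ΔCt(unstimulated) = 26.960 − 17.620 = 9.340
ΔCt(cisplatin-stimulated) = 26.680 − 17.000 = 9.680
ΔΔCt = 9.680 − 9.340 = 0.340
Fold change = 2^(−0.340) = 0.7900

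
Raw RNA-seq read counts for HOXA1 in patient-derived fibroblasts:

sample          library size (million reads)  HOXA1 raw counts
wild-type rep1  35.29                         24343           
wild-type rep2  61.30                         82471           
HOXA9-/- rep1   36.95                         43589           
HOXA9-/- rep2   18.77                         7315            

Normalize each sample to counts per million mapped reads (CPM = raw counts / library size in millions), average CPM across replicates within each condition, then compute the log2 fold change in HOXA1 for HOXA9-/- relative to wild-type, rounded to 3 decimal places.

-0.375

CPM(wild-type rep1) = 24343 / 35.29 = 689.7988
CPM(wild-type rep2) = 82471 / 61.30 = 1345.3670
CPM(HOXA9-/- rep1) = 43589 / 36.95 = 1179.6752
CPM(HOXA9-/- rep2) = 7315 / 18.77 = 389.7176
mean CPM(wild-type) = 1017.5829; mean CPM(HOXA9-/-) = 784.6964
Fold change = 784.6964 / 1017.5829 = 0.77114
log2(0.77114) = -0.3749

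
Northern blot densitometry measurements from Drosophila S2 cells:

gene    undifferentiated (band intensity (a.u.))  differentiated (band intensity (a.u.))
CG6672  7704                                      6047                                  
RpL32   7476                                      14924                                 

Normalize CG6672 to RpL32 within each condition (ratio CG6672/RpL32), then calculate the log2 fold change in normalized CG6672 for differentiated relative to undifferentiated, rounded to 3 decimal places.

CG6672/RpL32 (undifferentiated) = 7704 / 7476 = 1.0305
CG6672/RpL32 (differentiated) = 6047 / 14924 = 0.40519
Fold change = 0.40519 / 1.0305 = 0.3932
log2(0.3932) = -1.3467

-1.347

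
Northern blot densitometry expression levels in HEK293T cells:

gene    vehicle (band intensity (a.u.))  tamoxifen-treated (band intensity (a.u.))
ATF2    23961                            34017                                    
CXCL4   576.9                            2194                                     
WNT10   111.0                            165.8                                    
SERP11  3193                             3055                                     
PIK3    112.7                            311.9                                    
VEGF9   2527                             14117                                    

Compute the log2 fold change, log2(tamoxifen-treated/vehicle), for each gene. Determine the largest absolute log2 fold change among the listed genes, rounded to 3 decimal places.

log2(34017/23961) = 0.506  (ATF2)
log2(2194/576.9) = 1.927  (CXCL4)
log2(165.8/111.0) = 0.579  (WNT10)
log2(3055/3193) = -0.064  (SERP11)
log2(311.9/112.7) = 1.469  (PIK3)
log2(14117/2527) = 2.482  (VEGF9)
The largest magnitude belongs to VEGF9.

2.482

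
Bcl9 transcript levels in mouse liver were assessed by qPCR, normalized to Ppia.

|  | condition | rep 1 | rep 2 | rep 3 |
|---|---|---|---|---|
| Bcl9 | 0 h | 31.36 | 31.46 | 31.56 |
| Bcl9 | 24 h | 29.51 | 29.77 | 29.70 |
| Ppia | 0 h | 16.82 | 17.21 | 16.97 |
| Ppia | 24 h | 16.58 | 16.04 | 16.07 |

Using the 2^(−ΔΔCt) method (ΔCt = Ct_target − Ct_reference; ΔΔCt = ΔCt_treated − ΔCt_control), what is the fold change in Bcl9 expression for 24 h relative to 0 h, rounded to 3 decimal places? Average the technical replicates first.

2.042

Mean Ct: Bcl9 0 h 31.460; Bcl9 24 h 29.660; Ppia 0 h 17.000; Ppia 24 h 16.230
ΔCt(0 h) = 31.460 − 17.000 = 14.460
ΔCt(24 h) = 29.660 − 16.230 = 13.430
ΔΔCt = 13.430 − 14.460 = -1.030
Fold change = 2^(−(-1.030)) = 2^1.030 = 2.0420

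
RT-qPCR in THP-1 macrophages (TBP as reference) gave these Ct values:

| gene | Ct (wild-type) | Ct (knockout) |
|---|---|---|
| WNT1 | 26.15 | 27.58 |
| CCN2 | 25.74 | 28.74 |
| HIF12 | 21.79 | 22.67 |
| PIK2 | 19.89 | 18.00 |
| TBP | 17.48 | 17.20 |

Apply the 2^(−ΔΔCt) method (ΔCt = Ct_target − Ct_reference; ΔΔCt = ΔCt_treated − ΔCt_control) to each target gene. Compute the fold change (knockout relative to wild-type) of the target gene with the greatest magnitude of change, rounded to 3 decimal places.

0.103

WNT1: ΔΔCt = (27.58−17.20) − (26.15−17.48) = 10.38 − 8.67 = 1.71; fold change = 2^-1.71 = 0.306
CCN2: ΔΔCt = (28.74−17.20) − (25.74−17.48) = 11.54 − 8.26 = 3.28; fold change = 2^-3.28 = 0.103
HIF12: ΔΔCt = (22.67−17.20) − (21.79−17.48) = 5.47 − 4.31 = 1.16; fold change = 2^-1.16 = 0.448
PIK2: ΔΔCt = (18.00−17.20) − (19.89−17.48) = 0.80 − 2.41 = -1.61; fold change = 2^1.61 = 3.053
CCN2 has the largest |ΔΔCt| = 3.28.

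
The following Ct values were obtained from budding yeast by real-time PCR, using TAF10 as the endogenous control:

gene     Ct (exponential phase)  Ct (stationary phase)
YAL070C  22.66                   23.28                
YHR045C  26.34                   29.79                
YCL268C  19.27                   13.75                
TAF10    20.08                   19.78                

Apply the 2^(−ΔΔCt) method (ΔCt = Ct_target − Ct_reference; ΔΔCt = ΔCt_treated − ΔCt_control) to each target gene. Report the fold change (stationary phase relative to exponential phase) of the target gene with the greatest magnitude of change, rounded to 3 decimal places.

37.271

YAL070C: ΔΔCt = (23.28−19.78) − (22.66−20.08) = 3.50 − 2.58 = 0.92; fold change = 2^-0.92 = 0.529
YHR045C: ΔΔCt = (29.79−19.78) − (26.34−20.08) = 10.01 − 6.26 = 3.75; fold change = 2^-3.75 = 0.074
YCL268C: ΔΔCt = (13.75−19.78) − (19.27−20.08) = -6.03 − (-0.81) = -5.22; fold change = 2^5.22 = 37.271
YCL268C has the largest |ΔΔCt| = 5.22.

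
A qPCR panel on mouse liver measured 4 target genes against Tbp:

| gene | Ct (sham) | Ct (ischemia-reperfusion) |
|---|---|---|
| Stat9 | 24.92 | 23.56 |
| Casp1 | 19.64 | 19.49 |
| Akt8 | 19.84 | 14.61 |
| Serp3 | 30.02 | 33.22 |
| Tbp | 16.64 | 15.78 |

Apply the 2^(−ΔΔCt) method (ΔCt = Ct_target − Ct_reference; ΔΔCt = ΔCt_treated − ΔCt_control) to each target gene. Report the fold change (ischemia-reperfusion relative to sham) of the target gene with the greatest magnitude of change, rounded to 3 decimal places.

Stat9: ΔΔCt = (23.56−15.78) − (24.92−16.64) = 7.78 − 8.28 = -0.50; fold change = 2^0.50 = 1.414
Casp1: ΔΔCt = (19.49−15.78) − (19.64−16.64) = 3.71 − 3.00 = 0.71; fold change = 2^-0.71 = 0.611
Akt8: ΔΔCt = (14.61−15.78) − (19.84−16.64) = -1.17 − 3.20 = -4.37; fold change = 2^4.37 = 20.678
Serp3: ΔΔCt = (33.22−15.78) − (30.02−16.64) = 17.44 − 13.38 = 4.06; fold change = 2^-4.06 = 0.060
Akt8 has the largest |ΔΔCt| = 4.37.

20.678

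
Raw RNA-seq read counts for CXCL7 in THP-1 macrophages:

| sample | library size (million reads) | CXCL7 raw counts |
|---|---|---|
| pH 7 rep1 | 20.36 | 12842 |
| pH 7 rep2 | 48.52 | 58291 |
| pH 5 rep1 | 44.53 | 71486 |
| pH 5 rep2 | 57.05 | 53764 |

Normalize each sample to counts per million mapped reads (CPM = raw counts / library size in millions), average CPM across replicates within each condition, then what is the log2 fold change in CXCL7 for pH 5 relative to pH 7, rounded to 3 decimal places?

0.476

CPM(pH 7 rep1) = 12842 / 20.36 = 630.7466
CPM(pH 7 rep2) = 58291 / 48.52 = 1201.3809
CPM(pH 5 rep1) = 71486 / 44.53 = 1605.3447
CPM(pH 5 rep2) = 53764 / 57.05 = 942.4014
mean CPM(pH 7) = 916.0637; mean CPM(pH 5) = 1273.8731
Fold change = 1273.8731 / 916.0637 = 1.39059
log2(1.39059) = 0.4757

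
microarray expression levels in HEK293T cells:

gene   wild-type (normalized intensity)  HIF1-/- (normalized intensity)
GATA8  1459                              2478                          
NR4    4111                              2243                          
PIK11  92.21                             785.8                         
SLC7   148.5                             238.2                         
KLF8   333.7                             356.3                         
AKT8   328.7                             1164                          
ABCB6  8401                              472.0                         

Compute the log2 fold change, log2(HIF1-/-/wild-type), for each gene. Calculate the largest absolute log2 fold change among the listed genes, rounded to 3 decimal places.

log2(2478/1459) = 0.764  (GATA8)
log2(2243/4111) = -0.874  (NR4)
log2(785.8/92.21) = 3.091  (PIK11)
log2(238.2/148.5) = 0.682  (SLC7)
log2(356.3/333.7) = 0.095  (KLF8)
log2(1164/328.7) = 1.824  (AKT8)
log2(472.0/8401) = -4.154  (ABCB6)
The largest magnitude belongs to ABCB6.

4.154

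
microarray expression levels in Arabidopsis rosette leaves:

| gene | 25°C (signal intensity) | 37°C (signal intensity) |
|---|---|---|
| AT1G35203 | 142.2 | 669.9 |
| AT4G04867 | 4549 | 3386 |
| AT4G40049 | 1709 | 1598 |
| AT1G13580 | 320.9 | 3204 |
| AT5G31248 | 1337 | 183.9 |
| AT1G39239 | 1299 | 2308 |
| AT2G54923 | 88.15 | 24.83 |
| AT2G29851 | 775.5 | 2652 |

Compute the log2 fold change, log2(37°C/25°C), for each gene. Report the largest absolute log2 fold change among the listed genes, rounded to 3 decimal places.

3.320

log2(669.9/142.2) = 2.236  (AT1G35203)
log2(3386/4549) = -0.426  (AT4G04867)
log2(1598/1709) = -0.097  (AT4G40049)
log2(3204/320.9) = 3.320  (AT1G13580)
log2(183.9/1337) = -2.862  (AT5G31248)
log2(2308/1299) = 0.829  (AT1G39239)
log2(24.83/88.15) = -1.828  (AT2G54923)
log2(2652/775.5) = 1.774  (AT2G29851)
The largest magnitude belongs to AT1G13580.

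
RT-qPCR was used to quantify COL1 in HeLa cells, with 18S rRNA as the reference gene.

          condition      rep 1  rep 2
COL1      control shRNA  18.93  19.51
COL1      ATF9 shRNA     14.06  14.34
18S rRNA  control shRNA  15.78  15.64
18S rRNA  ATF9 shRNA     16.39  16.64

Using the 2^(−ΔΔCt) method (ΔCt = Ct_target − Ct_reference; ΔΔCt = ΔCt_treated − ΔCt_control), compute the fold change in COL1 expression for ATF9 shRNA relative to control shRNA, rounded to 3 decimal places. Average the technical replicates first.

Mean Ct: COL1 control shRNA 19.220; COL1 ATF9 shRNA 14.200; 18S rRNA control shRNA 15.710; 18S rRNA ATF9 shRNA 16.515
ΔCt(control shRNA) = 19.220 − 15.710 = 3.510
ΔCt(ATF9 shRNA) = 14.200 − 16.515 = -2.315
ΔΔCt = -2.315 − 3.510 = -5.825
Fold change = 2^(−(-5.825)) = 2^5.825 = 56.6891

56.689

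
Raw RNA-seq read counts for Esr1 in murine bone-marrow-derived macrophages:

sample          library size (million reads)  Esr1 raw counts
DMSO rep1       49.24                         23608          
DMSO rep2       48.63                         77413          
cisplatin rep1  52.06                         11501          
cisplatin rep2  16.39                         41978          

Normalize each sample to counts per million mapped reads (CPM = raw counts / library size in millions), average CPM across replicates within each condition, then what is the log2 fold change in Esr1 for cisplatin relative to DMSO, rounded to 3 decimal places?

0.426

CPM(DMSO rep1) = 23608 / 49.24 = 479.4476
CPM(DMSO rep2) = 77413 / 48.63 = 1591.8774
CPM(cisplatin rep1) = 11501 / 52.06 = 220.9182
CPM(cisplatin rep2) = 41978 / 16.39 = 2561.1959
mean CPM(DMSO) = 1035.6625; mean CPM(cisplatin) = 1391.0570
Fold change = 1391.0570 / 1035.6625 = 1.34316
log2(1.34316) = 0.4256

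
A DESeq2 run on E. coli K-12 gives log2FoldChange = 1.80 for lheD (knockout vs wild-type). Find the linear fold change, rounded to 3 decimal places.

Fold change = 2^(1.80) = 3.4822

3.482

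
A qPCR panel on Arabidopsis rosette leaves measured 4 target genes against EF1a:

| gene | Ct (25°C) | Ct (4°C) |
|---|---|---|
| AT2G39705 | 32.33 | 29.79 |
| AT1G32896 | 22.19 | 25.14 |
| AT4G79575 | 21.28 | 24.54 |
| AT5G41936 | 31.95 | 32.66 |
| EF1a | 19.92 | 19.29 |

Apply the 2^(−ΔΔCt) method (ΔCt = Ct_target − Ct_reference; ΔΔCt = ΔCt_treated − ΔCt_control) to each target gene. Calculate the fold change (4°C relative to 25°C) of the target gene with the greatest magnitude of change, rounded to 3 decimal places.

AT2G39705: ΔΔCt = (29.79−19.29) − (32.33−19.92) = 10.50 − 12.41 = -1.91; fold change = 2^1.91 = 3.758
AT1G32896: ΔΔCt = (25.14−19.29) − (22.19−19.92) = 5.85 − 2.27 = 3.58; fold change = 2^-3.58 = 0.084
AT4G79575: ΔΔCt = (24.54−19.29) − (21.28−19.92) = 5.25 − 1.36 = 3.89; fold change = 2^-3.89 = 0.067
AT5G41936: ΔΔCt = (32.66−19.29) − (31.95−19.92) = 13.37 − 12.03 = 1.34; fold change = 2^-1.34 = 0.395
AT4G79575 has the largest |ΔΔCt| = 3.89.

0.067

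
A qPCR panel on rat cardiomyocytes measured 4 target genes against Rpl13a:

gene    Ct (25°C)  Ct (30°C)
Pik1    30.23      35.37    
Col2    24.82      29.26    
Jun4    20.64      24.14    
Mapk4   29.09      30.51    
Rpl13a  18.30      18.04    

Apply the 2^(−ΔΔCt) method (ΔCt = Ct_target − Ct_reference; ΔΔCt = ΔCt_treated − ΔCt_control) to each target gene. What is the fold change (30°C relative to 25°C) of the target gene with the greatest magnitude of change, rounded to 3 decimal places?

0.024

Pik1: ΔΔCt = (35.37−18.04) − (30.23−18.30) = 17.33 − 11.93 = 5.40; fold change = 2^-5.40 = 0.024
Col2: ΔΔCt = (29.26−18.04) − (24.82−18.30) = 11.22 − 6.52 = 4.70; fold change = 2^-4.70 = 0.038
Jun4: ΔΔCt = (24.14−18.04) − (20.64−18.30) = 6.10 − 2.34 = 3.76; fold change = 2^-3.76 = 0.074
Mapk4: ΔΔCt = (30.51−18.04) − (29.09−18.30) = 12.47 − 10.79 = 1.68; fold change = 2^-1.68 = 0.312
Pik1 has the largest |ΔΔCt| = 5.40.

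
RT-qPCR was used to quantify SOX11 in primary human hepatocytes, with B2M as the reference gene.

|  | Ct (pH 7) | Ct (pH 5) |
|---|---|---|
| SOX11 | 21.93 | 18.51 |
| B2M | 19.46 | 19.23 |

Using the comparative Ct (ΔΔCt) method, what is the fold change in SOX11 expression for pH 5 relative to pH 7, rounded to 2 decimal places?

9.13

ΔCt(pH 7) = 21.930 − 19.460 = 2.470
ΔCt(pH 5) = 18.510 − 19.230 = -0.720
ΔΔCt = -0.720 − 2.470 = -3.190
Fold change = 2^(−(-3.190)) = 2^3.190 = 9.126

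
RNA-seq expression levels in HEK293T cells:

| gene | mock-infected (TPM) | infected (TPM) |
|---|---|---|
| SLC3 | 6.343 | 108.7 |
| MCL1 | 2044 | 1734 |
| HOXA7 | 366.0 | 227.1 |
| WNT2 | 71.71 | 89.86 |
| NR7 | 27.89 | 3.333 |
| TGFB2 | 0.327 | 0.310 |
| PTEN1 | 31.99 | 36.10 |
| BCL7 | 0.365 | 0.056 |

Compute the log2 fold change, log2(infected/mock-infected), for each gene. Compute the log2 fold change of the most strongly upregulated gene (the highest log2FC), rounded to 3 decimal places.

4.099

log2(108.7/6.343) = 4.099  (SLC3)
log2(1734/2044) = -0.237  (MCL1)
log2(227.1/366.0) = -0.689  (HOXA7)
log2(89.86/71.71) = 0.326  (WNT2)
log2(3.333/27.89) = -3.065  (NR7)
log2(0.310/0.327) = -0.077  (TGFB2)
log2(36.10/31.99) = 0.174  (PTEN1)
log2(0.056/0.365) = -2.704  (BCL7)
SLC3 is most strongly upregulated.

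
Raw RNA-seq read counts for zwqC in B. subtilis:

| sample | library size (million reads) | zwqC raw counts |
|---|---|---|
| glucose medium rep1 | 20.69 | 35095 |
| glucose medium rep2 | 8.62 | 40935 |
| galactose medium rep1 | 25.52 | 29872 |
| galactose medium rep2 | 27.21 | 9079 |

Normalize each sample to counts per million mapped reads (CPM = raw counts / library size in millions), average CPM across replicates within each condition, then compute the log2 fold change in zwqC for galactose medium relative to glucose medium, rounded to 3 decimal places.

CPM(glucose medium rep1) = 35095 / 20.69 = 1696.2301
CPM(glucose medium rep2) = 40935 / 8.62 = 4748.8399
CPM(galactose medium rep1) = 29872 / 25.52 = 1170.5329
CPM(galactose medium rep2) = 9079 / 27.21 = 333.6641
mean CPM(glucose medium) = 3222.5350; mean CPM(galactose medium) = 752.0985
Fold change = 752.0985 / 3222.5350 = 0.23339
log2(0.23339) = -2.0992

-2.099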